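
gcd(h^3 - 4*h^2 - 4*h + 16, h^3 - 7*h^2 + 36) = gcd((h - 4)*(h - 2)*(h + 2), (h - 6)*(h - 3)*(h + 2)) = h + 2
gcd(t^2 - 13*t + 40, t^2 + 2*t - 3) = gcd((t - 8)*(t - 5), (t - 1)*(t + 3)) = 1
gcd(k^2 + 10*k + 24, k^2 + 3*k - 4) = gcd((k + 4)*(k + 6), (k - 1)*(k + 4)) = k + 4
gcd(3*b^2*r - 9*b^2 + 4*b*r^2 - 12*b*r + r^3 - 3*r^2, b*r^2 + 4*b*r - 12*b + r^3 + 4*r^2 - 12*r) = b + r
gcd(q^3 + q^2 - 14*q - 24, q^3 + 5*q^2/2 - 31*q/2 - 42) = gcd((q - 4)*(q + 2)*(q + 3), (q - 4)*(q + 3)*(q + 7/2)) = q^2 - q - 12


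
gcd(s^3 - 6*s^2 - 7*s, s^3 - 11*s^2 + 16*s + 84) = s - 7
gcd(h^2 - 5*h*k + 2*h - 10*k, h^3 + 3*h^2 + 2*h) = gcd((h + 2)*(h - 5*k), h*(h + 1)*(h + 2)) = h + 2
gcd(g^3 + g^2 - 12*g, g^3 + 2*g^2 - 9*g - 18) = g - 3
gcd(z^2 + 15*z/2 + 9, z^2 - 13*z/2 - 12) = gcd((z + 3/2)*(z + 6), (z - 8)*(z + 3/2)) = z + 3/2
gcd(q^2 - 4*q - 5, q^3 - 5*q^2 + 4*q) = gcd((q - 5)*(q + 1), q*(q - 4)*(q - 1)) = 1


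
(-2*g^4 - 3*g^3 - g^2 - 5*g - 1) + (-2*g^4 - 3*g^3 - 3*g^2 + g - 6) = -4*g^4 - 6*g^3 - 4*g^2 - 4*g - 7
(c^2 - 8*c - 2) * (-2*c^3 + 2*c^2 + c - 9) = -2*c^5 + 18*c^4 - 11*c^3 - 21*c^2 + 70*c + 18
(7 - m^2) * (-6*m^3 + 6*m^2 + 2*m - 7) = 6*m^5 - 6*m^4 - 44*m^3 + 49*m^2 + 14*m - 49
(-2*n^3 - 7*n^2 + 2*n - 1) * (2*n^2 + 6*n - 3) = -4*n^5 - 26*n^4 - 32*n^3 + 31*n^2 - 12*n + 3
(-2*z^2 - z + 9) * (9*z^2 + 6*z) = -18*z^4 - 21*z^3 + 75*z^2 + 54*z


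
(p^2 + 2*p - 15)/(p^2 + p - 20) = (p - 3)/(p - 4)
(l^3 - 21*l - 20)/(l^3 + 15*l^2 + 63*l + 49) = (l^2 - l - 20)/(l^2 + 14*l + 49)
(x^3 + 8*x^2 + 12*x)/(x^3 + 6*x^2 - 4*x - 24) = x/(x - 2)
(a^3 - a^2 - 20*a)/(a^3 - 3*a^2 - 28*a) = (a - 5)/(a - 7)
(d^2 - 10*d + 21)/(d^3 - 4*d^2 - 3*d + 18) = (d - 7)/(d^2 - d - 6)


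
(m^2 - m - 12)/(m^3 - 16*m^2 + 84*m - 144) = (m + 3)/(m^2 - 12*m + 36)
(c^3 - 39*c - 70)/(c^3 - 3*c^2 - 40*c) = (c^2 - 5*c - 14)/(c*(c - 8))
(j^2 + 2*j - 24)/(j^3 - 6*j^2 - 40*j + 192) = 1/(j - 8)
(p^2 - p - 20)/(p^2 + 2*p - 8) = (p - 5)/(p - 2)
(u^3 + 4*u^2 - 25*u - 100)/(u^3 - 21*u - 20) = (u + 5)/(u + 1)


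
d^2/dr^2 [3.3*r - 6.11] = 0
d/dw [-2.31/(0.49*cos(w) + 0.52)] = -1.1319*sin(w)/(0.49*cos(w) + 0.52)^2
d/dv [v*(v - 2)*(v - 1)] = 3*v^2 - 6*v + 2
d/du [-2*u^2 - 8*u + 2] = -4*u - 8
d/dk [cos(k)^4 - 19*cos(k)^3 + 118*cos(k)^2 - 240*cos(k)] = (-4*cos(k)^3 + 57*cos(k)^2 - 236*cos(k) + 240)*sin(k)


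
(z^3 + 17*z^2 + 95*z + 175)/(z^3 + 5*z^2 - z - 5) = (z^2 + 12*z + 35)/(z^2 - 1)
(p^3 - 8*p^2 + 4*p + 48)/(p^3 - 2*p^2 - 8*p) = (p - 6)/p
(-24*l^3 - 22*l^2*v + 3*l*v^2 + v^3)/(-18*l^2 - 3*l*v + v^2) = (24*l^3 + 22*l^2*v - 3*l*v^2 - v^3)/(18*l^2 + 3*l*v - v^2)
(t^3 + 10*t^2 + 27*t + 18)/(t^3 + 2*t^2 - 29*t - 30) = (t + 3)/(t - 5)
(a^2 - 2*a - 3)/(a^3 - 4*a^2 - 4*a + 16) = (a^2 - 2*a - 3)/(a^3 - 4*a^2 - 4*a + 16)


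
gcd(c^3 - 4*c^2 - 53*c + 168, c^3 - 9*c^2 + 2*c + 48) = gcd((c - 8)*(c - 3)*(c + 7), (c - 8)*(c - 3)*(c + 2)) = c^2 - 11*c + 24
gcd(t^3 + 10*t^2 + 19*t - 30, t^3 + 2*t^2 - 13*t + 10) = t^2 + 4*t - 5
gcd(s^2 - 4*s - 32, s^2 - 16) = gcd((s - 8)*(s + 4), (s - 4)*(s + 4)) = s + 4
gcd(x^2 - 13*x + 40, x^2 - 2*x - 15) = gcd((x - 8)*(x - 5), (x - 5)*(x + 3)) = x - 5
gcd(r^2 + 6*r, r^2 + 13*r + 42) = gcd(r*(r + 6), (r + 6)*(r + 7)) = r + 6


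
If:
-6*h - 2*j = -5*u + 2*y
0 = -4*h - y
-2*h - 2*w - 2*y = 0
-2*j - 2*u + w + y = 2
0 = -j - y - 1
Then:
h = 4/57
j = -41/57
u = -6/19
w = 4/19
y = -16/57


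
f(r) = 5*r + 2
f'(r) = 5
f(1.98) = 11.90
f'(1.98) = 5.00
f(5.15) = 27.75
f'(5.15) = 5.00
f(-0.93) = -2.65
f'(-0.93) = 5.00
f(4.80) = 26.00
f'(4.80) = 5.00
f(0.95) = 6.75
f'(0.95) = 5.00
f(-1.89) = -7.45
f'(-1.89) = 5.00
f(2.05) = 12.25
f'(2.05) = 5.00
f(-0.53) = -0.65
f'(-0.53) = 5.00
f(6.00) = 32.00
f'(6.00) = 5.00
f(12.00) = 62.00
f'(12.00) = 5.00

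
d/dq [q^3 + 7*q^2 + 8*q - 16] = 3*q^2 + 14*q + 8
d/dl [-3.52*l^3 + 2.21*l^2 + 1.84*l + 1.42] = -10.56*l^2 + 4.42*l + 1.84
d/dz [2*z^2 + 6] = 4*z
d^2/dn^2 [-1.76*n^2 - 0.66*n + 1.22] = -3.52000000000000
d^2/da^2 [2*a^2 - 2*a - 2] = 4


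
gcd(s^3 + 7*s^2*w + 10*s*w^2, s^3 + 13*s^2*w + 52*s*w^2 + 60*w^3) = s^2 + 7*s*w + 10*w^2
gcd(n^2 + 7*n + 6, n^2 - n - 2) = n + 1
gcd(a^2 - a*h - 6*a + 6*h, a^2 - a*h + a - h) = a - h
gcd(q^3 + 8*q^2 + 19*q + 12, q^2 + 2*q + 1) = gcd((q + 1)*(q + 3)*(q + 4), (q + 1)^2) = q + 1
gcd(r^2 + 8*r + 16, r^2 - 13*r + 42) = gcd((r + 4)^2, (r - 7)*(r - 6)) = 1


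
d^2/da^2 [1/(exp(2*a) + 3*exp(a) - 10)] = (2*(2*exp(a) + 3)^2*exp(a) - (4*exp(a) + 3)*(exp(2*a) + 3*exp(a) - 10))*exp(a)/(exp(2*a) + 3*exp(a) - 10)^3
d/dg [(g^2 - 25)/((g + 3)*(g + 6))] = (9*g^2 + 86*g + 225)/(g^4 + 18*g^3 + 117*g^2 + 324*g + 324)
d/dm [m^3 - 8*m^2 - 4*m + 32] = 3*m^2 - 16*m - 4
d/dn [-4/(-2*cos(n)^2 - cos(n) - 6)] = 4*(4*cos(n) + 1)*sin(n)/(cos(n) + cos(2*n) + 7)^2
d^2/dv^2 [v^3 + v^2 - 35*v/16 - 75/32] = 6*v + 2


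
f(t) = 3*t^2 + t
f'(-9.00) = -53.00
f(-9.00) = 234.00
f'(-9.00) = -53.00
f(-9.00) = 234.00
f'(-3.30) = -18.80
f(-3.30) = 29.37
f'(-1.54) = -8.24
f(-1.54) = 5.57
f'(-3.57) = -20.42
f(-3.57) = 34.66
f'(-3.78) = -21.68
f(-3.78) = 39.09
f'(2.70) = 17.20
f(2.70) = 24.57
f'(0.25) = 2.50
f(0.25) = 0.44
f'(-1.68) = -9.08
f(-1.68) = 6.79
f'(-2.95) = -16.70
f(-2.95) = 23.16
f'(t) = 6*t + 1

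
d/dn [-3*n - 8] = -3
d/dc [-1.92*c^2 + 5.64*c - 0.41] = 5.64 - 3.84*c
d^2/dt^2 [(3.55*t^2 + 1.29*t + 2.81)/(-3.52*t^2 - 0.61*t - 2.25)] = (-16.722112*t^3 - 40.2061440000001*t^2 + 25.099008*t + 10.016498)/(43.614208*t^6 + 22.674432*t^5 + 87.564576*t^4 + 29.214181*t^3 + 55.971675*t^2 + 9.264375*t + 11.390625)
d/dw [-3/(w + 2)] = 3/(w + 2)^2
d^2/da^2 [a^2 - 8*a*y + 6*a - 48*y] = 2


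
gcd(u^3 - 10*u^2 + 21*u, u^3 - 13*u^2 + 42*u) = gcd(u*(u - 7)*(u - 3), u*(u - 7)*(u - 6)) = u^2 - 7*u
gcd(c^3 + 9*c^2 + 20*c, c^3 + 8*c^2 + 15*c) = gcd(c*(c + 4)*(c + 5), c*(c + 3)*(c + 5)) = c^2 + 5*c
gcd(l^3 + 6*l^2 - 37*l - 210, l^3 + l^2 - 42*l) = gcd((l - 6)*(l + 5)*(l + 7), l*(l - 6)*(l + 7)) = l^2 + l - 42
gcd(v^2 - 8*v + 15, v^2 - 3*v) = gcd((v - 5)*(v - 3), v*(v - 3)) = v - 3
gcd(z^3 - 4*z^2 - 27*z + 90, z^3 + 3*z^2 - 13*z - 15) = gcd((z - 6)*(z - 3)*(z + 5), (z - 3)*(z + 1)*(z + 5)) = z^2 + 2*z - 15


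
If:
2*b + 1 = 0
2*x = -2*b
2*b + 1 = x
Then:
No Solution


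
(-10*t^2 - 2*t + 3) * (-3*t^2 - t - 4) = 30*t^4 + 16*t^3 + 33*t^2 + 5*t - 12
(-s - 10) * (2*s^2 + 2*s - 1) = -2*s^3 - 22*s^2 - 19*s + 10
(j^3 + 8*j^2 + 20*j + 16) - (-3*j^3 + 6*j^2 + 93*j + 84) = 4*j^3 + 2*j^2 - 73*j - 68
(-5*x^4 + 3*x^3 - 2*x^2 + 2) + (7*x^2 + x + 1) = -5*x^4 + 3*x^3 + 5*x^2 + x + 3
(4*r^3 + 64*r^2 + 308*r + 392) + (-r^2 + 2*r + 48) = 4*r^3 + 63*r^2 + 310*r + 440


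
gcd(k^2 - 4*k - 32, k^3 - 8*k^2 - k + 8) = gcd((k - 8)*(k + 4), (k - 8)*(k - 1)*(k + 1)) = k - 8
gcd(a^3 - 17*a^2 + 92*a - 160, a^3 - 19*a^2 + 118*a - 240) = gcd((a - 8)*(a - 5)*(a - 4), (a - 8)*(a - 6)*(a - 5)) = a^2 - 13*a + 40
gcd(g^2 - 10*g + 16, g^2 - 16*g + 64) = g - 8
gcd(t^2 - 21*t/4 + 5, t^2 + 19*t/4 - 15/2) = t - 5/4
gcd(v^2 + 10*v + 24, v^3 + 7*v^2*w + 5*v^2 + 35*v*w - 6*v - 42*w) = v + 6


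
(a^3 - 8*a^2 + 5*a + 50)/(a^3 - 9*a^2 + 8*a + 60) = (a - 5)/(a - 6)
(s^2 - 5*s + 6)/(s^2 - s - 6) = (s - 2)/(s + 2)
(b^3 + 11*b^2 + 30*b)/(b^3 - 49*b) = (b^2 + 11*b + 30)/(b^2 - 49)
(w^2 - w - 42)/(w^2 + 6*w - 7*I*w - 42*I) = (w - 7)/(w - 7*I)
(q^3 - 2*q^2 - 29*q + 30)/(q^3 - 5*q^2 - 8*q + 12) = (q + 5)/(q + 2)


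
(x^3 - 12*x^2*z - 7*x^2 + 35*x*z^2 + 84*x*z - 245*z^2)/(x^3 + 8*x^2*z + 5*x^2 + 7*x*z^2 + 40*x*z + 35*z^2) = (x^3 - 12*x^2*z - 7*x^2 + 35*x*z^2 + 84*x*z - 245*z^2)/(x^3 + 8*x^2*z + 5*x^2 + 7*x*z^2 + 40*x*z + 35*z^2)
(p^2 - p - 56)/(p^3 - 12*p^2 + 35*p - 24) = (p + 7)/(p^2 - 4*p + 3)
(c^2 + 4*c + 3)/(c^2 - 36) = (c^2 + 4*c + 3)/(c^2 - 36)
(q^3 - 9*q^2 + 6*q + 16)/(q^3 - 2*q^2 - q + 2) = (q - 8)/(q - 1)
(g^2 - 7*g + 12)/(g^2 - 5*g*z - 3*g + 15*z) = (4 - g)/(-g + 5*z)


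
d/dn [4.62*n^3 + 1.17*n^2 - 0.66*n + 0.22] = 13.86*n^2 + 2.34*n - 0.66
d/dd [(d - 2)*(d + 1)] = 2*d - 1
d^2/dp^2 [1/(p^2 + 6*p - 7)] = 2*(-p^2 - 6*p + 4*(p + 3)^2 + 7)/(p^2 + 6*p - 7)^3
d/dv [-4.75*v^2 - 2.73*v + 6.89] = -9.5*v - 2.73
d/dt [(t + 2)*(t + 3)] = 2*t + 5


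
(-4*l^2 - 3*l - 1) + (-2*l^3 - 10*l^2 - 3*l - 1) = -2*l^3 - 14*l^2 - 6*l - 2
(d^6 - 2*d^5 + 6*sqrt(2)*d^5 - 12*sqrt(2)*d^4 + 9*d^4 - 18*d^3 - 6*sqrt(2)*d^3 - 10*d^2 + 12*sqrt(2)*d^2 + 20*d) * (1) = d^6 - 2*d^5 + 6*sqrt(2)*d^5 - 12*sqrt(2)*d^4 + 9*d^4 - 18*d^3 - 6*sqrt(2)*d^3 - 10*d^2 + 12*sqrt(2)*d^2 + 20*d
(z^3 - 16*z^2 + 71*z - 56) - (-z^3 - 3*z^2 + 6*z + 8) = 2*z^3 - 13*z^2 + 65*z - 64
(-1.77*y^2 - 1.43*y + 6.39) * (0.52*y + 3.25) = -0.9204*y^3 - 6.4961*y^2 - 1.3247*y + 20.7675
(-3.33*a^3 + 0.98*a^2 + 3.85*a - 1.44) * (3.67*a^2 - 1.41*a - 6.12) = -12.2211*a^5 + 8.2919*a^4 + 33.1273*a^3 - 16.7109*a^2 - 21.5316*a + 8.8128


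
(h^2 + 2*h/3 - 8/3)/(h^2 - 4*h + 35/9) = 3*(3*h^2 + 2*h - 8)/(9*h^2 - 36*h + 35)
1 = 1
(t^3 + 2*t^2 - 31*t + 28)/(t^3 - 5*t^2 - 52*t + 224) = (t - 1)/(t - 8)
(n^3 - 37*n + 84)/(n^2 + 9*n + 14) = (n^2 - 7*n + 12)/(n + 2)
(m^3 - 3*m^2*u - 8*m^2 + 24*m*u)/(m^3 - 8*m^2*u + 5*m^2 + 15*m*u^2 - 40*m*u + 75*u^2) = m*(8 - m)/(-m^2 + 5*m*u - 5*m + 25*u)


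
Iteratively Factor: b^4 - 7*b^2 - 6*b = (b + 1)*(b^3 - b^2 - 6*b) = b*(b + 1)*(b^2 - b - 6) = b*(b - 3)*(b + 1)*(b + 2)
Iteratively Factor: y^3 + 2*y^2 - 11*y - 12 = (y + 1)*(y^2 + y - 12) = (y - 3)*(y + 1)*(y + 4)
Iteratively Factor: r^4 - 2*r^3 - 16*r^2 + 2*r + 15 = (r - 5)*(r^3 + 3*r^2 - r - 3) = (r - 5)*(r + 1)*(r^2 + 2*r - 3) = (r - 5)*(r + 1)*(r + 3)*(r - 1)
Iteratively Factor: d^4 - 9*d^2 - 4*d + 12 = (d - 3)*(d^3 + 3*d^2 - 4) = (d - 3)*(d - 1)*(d^2 + 4*d + 4) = (d - 3)*(d - 1)*(d + 2)*(d + 2)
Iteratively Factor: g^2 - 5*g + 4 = (g - 1)*(g - 4)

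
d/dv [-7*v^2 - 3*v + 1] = -14*v - 3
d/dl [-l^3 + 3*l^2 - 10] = 3*l*(2 - l)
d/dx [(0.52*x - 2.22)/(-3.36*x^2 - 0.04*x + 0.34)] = (1.7472*x^2 - 14.9184*x + 0.088)/(11.2896*x^4 + 0.2688*x^3 - 2.2832*x^2 - 0.0272*x + 0.1156)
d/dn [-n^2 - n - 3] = -2*n - 1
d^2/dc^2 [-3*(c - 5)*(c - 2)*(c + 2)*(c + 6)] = -36*c^2 - 18*c + 204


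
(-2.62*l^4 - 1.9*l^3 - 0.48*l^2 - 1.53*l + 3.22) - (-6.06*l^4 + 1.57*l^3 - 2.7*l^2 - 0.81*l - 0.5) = 3.44*l^4 - 3.47*l^3 + 2.22*l^2 - 0.72*l + 3.72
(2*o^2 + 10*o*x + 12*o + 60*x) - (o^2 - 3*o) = o^2 + 10*o*x + 15*o + 60*x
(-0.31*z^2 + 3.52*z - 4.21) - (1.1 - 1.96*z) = -0.31*z^2 + 5.48*z - 5.31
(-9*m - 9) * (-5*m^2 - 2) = 45*m^3 + 45*m^2 + 18*m + 18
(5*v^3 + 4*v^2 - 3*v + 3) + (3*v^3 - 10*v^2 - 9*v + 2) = 8*v^3 - 6*v^2 - 12*v + 5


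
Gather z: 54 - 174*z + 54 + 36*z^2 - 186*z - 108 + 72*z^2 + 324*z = 108*z^2 - 36*z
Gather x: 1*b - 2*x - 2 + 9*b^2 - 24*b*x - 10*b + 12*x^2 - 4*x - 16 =9*b^2 - 9*b + 12*x^2 + x*(-24*b - 6) - 18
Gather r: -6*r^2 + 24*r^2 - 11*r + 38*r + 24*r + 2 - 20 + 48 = 18*r^2 + 51*r + 30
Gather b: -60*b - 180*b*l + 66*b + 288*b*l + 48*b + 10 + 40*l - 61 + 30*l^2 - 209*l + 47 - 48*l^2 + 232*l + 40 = b*(108*l + 54) - 18*l^2 + 63*l + 36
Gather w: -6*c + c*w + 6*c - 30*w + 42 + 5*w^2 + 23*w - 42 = 5*w^2 + w*(c - 7)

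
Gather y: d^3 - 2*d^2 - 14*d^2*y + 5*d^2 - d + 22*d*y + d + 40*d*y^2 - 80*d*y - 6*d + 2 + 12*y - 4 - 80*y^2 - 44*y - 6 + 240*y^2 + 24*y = d^3 + 3*d^2 - 6*d + y^2*(40*d + 160) + y*(-14*d^2 - 58*d - 8) - 8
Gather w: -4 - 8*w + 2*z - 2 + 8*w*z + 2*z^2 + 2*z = w*(8*z - 8) + 2*z^2 + 4*z - 6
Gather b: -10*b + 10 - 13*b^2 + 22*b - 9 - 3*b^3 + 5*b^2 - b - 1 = -3*b^3 - 8*b^2 + 11*b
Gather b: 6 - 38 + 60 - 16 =12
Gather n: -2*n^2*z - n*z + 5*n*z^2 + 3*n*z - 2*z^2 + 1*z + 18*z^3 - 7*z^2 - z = -2*n^2*z + n*(5*z^2 + 2*z) + 18*z^3 - 9*z^2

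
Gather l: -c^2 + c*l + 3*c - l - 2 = -c^2 + 3*c + l*(c - 1) - 2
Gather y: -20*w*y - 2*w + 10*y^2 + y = -2*w + 10*y^2 + y*(1 - 20*w)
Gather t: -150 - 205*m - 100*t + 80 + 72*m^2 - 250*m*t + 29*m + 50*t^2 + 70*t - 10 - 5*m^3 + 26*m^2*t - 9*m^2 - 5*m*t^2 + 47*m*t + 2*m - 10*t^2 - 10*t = -5*m^3 + 63*m^2 - 174*m + t^2*(40 - 5*m) + t*(26*m^2 - 203*m - 40) - 80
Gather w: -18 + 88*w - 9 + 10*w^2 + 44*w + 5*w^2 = 15*w^2 + 132*w - 27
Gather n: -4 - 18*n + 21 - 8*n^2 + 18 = -8*n^2 - 18*n + 35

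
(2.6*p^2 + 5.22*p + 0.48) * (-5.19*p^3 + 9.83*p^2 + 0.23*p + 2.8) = -13.494*p^5 - 1.5338*p^4 + 49.4194*p^3 + 13.199*p^2 + 14.7264*p + 1.344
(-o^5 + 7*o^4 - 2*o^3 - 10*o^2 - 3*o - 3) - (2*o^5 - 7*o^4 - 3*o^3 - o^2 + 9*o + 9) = -3*o^5 + 14*o^4 + o^3 - 9*o^2 - 12*o - 12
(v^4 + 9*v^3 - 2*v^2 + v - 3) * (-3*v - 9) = -3*v^5 - 36*v^4 - 75*v^3 + 15*v^2 + 27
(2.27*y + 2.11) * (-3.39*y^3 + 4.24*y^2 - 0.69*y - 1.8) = -7.6953*y^4 + 2.4719*y^3 + 7.3801*y^2 - 5.5419*y - 3.798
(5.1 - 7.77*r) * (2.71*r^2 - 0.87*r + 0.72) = -21.0567*r^3 + 20.5809*r^2 - 10.0314*r + 3.672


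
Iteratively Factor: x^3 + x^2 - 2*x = (x - 1)*(x^2 + 2*x) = x*(x - 1)*(x + 2)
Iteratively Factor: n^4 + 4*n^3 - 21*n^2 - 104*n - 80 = (n + 4)*(n^3 - 21*n - 20) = (n - 5)*(n + 4)*(n^2 + 5*n + 4) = (n - 5)*(n + 4)^2*(n + 1)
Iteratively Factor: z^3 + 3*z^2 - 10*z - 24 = (z + 2)*(z^2 + z - 12) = (z + 2)*(z + 4)*(z - 3)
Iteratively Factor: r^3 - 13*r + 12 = (r - 3)*(r^2 + 3*r - 4) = (r - 3)*(r - 1)*(r + 4)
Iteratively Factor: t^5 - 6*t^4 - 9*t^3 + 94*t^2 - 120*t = (t - 3)*(t^4 - 3*t^3 - 18*t^2 + 40*t) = (t - 3)*(t - 2)*(t^3 - t^2 - 20*t) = (t - 5)*(t - 3)*(t - 2)*(t^2 + 4*t) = (t - 5)*(t - 3)*(t - 2)*(t + 4)*(t)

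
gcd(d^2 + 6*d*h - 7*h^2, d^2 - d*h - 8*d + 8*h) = d - h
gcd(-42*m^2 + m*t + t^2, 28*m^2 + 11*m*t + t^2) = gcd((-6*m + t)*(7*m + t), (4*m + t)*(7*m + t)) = 7*m + t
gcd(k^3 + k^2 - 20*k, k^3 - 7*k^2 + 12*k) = k^2 - 4*k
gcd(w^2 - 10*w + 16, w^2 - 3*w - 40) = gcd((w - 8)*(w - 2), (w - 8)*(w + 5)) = w - 8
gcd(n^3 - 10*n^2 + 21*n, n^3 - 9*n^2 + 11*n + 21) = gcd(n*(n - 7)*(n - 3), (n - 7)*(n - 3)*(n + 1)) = n^2 - 10*n + 21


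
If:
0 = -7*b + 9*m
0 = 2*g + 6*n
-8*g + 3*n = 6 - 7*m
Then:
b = 54/49 - 243*n/49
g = -3*n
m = 6/7 - 27*n/7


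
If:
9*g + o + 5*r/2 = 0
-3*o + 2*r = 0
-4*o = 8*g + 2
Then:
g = -19/4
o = 9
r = 27/2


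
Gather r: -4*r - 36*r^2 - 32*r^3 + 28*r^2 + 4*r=-32*r^3 - 8*r^2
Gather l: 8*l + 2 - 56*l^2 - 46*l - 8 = -56*l^2 - 38*l - 6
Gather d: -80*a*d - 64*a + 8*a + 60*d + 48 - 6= -56*a + d*(60 - 80*a) + 42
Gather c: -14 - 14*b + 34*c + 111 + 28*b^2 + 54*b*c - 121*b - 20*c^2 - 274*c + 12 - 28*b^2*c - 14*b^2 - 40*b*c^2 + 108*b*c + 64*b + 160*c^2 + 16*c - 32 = 14*b^2 - 71*b + c^2*(140 - 40*b) + c*(-28*b^2 + 162*b - 224) + 77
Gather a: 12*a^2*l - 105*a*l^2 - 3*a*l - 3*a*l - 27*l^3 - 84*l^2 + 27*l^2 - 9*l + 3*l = 12*a^2*l + a*(-105*l^2 - 6*l) - 27*l^3 - 57*l^2 - 6*l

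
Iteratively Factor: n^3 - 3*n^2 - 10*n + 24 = (n + 3)*(n^2 - 6*n + 8) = (n - 4)*(n + 3)*(n - 2)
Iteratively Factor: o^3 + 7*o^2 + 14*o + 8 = (o + 1)*(o^2 + 6*o + 8) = (o + 1)*(o + 4)*(o + 2)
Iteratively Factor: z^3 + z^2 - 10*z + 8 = (z + 4)*(z^2 - 3*z + 2) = (z - 2)*(z + 4)*(z - 1)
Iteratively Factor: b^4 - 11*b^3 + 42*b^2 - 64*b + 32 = (b - 4)*(b^3 - 7*b^2 + 14*b - 8) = (b - 4)^2*(b^2 - 3*b + 2) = (b - 4)^2*(b - 1)*(b - 2)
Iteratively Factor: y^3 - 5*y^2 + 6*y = (y - 2)*(y^2 - 3*y) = y*(y - 2)*(y - 3)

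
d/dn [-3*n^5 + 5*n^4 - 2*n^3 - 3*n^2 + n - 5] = -15*n^4 + 20*n^3 - 6*n^2 - 6*n + 1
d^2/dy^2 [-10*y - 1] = 0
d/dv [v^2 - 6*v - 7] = 2*v - 6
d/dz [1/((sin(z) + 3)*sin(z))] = -(2*sin(z) + 3)*cos(z)/((sin(z) + 3)^2*sin(z)^2)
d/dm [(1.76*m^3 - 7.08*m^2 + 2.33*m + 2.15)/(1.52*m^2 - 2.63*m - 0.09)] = (2.6752*m^4 - 9.2576*m^3 + 14.6036*m^2 - 5.2616*m + 5.4448)/(2.3104*m^4 - 7.9952*m^3 + 6.6433*m^2 + 0.4734*m + 0.0081)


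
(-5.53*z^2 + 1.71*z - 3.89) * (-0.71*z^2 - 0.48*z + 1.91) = 3.9263*z^4 + 1.4403*z^3 - 8.6212*z^2 + 5.1333*z - 7.4299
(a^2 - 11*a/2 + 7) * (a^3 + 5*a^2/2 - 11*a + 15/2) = a^5 - 3*a^4 - 71*a^3/4 + 171*a^2/2 - 473*a/4 + 105/2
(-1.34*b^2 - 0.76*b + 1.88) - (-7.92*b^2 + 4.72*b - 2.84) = 6.58*b^2 - 5.48*b + 4.72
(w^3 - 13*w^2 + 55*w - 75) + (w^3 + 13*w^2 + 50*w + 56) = 2*w^3 + 105*w - 19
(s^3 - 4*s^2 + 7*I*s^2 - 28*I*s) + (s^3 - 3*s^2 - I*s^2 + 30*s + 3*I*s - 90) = 2*s^3 - 7*s^2 + 6*I*s^2 + 30*s - 25*I*s - 90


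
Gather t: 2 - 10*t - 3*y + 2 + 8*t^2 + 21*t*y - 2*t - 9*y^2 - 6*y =8*t^2 + t*(21*y - 12) - 9*y^2 - 9*y + 4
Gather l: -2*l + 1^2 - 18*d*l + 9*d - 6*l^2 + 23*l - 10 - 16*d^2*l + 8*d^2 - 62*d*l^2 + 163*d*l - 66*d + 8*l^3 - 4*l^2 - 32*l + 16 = 8*d^2 - 57*d + 8*l^3 + l^2*(-62*d - 10) + l*(-16*d^2 + 145*d - 11) + 7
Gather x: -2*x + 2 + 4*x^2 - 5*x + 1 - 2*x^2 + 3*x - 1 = 2*x^2 - 4*x + 2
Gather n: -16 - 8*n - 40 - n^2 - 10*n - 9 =-n^2 - 18*n - 65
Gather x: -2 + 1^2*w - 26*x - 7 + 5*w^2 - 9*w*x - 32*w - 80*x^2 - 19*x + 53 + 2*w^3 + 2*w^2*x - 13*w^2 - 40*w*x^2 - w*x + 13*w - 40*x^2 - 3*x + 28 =2*w^3 - 8*w^2 - 18*w + x^2*(-40*w - 120) + x*(2*w^2 - 10*w - 48) + 72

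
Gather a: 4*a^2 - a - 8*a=4*a^2 - 9*a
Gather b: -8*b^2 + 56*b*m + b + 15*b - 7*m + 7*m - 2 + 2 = -8*b^2 + b*(56*m + 16)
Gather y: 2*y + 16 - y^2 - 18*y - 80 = -y^2 - 16*y - 64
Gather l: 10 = 10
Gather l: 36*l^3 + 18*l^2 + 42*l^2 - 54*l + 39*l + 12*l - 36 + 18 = 36*l^3 + 60*l^2 - 3*l - 18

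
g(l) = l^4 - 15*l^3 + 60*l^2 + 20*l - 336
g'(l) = 4*l^3 - 45*l^2 + 120*l + 20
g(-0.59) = -323.71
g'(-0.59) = -67.29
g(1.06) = -263.99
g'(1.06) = 101.40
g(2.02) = -157.76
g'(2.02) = 111.75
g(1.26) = -243.03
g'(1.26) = 107.76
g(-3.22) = 830.00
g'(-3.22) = -966.52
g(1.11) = -258.87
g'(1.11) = 103.23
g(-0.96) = -285.78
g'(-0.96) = -140.21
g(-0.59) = -323.71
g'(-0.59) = -67.29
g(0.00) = -336.00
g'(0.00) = 20.00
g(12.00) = 3360.00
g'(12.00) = 1892.00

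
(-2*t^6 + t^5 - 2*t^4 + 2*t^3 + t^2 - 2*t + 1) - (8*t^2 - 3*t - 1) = -2*t^6 + t^5 - 2*t^4 + 2*t^3 - 7*t^2 + t + 2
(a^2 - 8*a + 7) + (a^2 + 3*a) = 2*a^2 - 5*a + 7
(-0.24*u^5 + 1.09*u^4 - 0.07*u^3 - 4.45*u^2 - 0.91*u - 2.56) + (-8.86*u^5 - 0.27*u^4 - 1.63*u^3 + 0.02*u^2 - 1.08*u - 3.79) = -9.1*u^5 + 0.82*u^4 - 1.7*u^3 - 4.43*u^2 - 1.99*u - 6.35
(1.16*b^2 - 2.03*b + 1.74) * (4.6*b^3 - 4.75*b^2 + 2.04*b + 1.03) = 5.336*b^5 - 14.848*b^4 + 20.0129*b^3 - 11.2114*b^2 + 1.4587*b + 1.7922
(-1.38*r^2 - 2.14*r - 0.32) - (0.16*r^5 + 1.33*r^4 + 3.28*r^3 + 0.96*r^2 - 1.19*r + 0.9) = -0.16*r^5 - 1.33*r^4 - 3.28*r^3 - 2.34*r^2 - 0.95*r - 1.22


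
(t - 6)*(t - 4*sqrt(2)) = t^2 - 6*t - 4*sqrt(2)*t + 24*sqrt(2)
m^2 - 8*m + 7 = (m - 7)*(m - 1)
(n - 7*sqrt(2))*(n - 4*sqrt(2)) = n^2 - 11*sqrt(2)*n + 56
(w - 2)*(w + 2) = w^2 - 4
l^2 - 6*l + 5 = (l - 5)*(l - 1)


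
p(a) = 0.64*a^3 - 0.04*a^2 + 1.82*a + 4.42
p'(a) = 1.92*a^2 - 0.08*a + 1.82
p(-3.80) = -38.19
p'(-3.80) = 29.85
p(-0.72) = 2.85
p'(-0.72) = 2.87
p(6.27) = 172.01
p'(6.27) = 76.80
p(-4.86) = -78.84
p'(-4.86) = 47.56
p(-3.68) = -34.71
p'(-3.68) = 28.12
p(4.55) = 72.16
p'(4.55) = 41.20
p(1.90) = 12.12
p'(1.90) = 8.60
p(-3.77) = -37.30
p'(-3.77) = 29.41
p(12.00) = 1126.42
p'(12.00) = 277.34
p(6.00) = 152.14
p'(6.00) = 70.46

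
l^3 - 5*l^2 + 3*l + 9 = (l - 3)^2*(l + 1)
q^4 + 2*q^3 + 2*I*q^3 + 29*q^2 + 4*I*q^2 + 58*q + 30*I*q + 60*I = (q + 2)*(q - 5*I)*(q + I)*(q + 6*I)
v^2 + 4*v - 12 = (v - 2)*(v + 6)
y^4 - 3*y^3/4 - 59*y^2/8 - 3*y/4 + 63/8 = (y - 3)*(y - 1)*(y + 3/2)*(y + 7/4)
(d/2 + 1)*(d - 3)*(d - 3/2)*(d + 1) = d^4/2 - 3*d^3/4 - 7*d^2/2 + 9*d/4 + 9/2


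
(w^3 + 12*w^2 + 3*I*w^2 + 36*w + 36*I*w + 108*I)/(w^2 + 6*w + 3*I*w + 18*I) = w + 6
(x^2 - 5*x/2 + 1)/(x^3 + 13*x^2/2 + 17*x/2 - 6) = (x - 2)/(x^2 + 7*x + 12)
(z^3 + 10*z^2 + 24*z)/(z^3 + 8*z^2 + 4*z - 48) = z/(z - 2)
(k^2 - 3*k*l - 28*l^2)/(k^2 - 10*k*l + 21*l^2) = (k + 4*l)/(k - 3*l)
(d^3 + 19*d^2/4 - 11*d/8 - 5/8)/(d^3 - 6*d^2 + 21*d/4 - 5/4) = (4*d^2 + 21*d + 5)/(2*(2*d^2 - 11*d + 5))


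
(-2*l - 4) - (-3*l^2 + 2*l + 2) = 3*l^2 - 4*l - 6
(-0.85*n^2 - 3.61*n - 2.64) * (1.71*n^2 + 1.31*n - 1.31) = -1.4535*n^4 - 7.2866*n^3 - 8.13*n^2 + 1.2707*n + 3.4584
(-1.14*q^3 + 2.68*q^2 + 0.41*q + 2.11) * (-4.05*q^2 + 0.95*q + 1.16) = 4.617*q^5 - 11.937*q^4 - 0.4369*q^3 - 5.0472*q^2 + 2.4801*q + 2.4476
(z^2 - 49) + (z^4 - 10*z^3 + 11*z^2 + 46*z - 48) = z^4 - 10*z^3 + 12*z^2 + 46*z - 97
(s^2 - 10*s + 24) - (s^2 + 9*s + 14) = 10 - 19*s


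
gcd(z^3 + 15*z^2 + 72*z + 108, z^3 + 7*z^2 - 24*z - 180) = z^2 + 12*z + 36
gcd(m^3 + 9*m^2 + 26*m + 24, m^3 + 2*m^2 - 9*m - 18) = m^2 + 5*m + 6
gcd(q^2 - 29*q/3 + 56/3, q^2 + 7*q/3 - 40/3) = q - 8/3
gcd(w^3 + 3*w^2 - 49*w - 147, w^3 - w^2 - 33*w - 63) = w^2 - 4*w - 21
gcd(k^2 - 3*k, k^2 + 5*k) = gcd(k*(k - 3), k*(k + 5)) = k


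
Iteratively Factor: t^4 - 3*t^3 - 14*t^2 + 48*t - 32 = (t - 2)*(t^3 - t^2 - 16*t + 16) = (t - 4)*(t - 2)*(t^2 + 3*t - 4) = (t - 4)*(t - 2)*(t - 1)*(t + 4)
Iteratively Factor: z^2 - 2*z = (z)*(z - 2)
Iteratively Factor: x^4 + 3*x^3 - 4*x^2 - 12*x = (x)*(x^3 + 3*x^2 - 4*x - 12) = x*(x + 2)*(x^2 + x - 6) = x*(x + 2)*(x + 3)*(x - 2)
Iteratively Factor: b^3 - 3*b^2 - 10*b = (b + 2)*(b^2 - 5*b) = (b - 5)*(b + 2)*(b)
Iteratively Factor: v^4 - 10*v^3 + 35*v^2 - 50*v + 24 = (v - 1)*(v^3 - 9*v^2 + 26*v - 24) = (v - 2)*(v - 1)*(v^2 - 7*v + 12) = (v - 4)*(v - 2)*(v - 1)*(v - 3)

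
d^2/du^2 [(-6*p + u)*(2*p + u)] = 2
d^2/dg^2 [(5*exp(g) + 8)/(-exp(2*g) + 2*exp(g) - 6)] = (-5*exp(4*g) - 42*exp(3*g) + 228*exp(2*g) + 100*exp(g) - 276)*exp(g)/(exp(6*g) - 6*exp(5*g) + 30*exp(4*g) - 80*exp(3*g) + 180*exp(2*g) - 216*exp(g) + 216)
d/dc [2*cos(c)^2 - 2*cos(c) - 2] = 2*sin(c) - 2*sin(2*c)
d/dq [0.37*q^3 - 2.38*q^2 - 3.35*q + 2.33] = 1.11*q^2 - 4.76*q - 3.35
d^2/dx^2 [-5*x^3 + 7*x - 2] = -30*x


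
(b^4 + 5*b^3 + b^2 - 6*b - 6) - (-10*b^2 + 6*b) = b^4 + 5*b^3 + 11*b^2 - 12*b - 6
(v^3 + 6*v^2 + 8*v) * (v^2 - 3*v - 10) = v^5 + 3*v^4 - 20*v^3 - 84*v^2 - 80*v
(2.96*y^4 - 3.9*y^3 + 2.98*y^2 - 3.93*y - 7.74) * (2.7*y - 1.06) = 7.992*y^5 - 13.6676*y^4 + 12.18*y^3 - 13.7698*y^2 - 16.7322*y + 8.2044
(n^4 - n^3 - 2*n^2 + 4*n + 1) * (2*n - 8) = 2*n^5 - 10*n^4 + 4*n^3 + 24*n^2 - 30*n - 8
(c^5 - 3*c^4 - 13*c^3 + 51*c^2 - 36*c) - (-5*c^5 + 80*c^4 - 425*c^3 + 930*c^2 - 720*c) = 6*c^5 - 83*c^4 + 412*c^3 - 879*c^2 + 684*c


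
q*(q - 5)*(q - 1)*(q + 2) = q^4 - 4*q^3 - 7*q^2 + 10*q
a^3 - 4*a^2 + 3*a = a*(a - 3)*(a - 1)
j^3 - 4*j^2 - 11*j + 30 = (j - 5)*(j - 2)*(j + 3)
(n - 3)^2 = n^2 - 6*n + 9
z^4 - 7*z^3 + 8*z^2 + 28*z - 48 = (z - 4)*(z - 3)*(z - 2)*(z + 2)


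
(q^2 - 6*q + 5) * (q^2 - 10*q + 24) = q^4 - 16*q^3 + 89*q^2 - 194*q + 120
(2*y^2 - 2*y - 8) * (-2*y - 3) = -4*y^3 - 2*y^2 + 22*y + 24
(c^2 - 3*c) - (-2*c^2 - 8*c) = 3*c^2 + 5*c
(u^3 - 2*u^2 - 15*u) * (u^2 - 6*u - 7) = u^5 - 8*u^4 - 10*u^3 + 104*u^2 + 105*u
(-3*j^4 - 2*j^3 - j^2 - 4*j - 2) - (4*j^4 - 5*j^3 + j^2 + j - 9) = -7*j^4 + 3*j^3 - 2*j^2 - 5*j + 7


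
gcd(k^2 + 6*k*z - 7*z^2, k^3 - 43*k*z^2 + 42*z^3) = -k^2 - 6*k*z + 7*z^2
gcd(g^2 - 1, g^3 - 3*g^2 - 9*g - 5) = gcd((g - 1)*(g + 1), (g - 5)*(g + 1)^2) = g + 1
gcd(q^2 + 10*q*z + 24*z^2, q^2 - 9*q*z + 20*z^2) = 1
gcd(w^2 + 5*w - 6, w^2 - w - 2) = 1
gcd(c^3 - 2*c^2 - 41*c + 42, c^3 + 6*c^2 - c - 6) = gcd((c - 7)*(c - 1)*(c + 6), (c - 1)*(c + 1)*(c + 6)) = c^2 + 5*c - 6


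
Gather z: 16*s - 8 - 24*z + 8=16*s - 24*z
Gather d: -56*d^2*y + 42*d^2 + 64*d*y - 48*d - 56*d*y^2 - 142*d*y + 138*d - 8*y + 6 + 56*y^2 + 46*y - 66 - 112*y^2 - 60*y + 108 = d^2*(42 - 56*y) + d*(-56*y^2 - 78*y + 90) - 56*y^2 - 22*y + 48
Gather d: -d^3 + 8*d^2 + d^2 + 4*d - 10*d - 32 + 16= -d^3 + 9*d^2 - 6*d - 16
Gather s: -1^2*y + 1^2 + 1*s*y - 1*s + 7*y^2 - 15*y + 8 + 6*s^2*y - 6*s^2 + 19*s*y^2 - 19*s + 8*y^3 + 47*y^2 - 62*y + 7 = s^2*(6*y - 6) + s*(19*y^2 + y - 20) + 8*y^3 + 54*y^2 - 78*y + 16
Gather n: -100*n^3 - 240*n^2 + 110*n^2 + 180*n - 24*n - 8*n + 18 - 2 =-100*n^3 - 130*n^2 + 148*n + 16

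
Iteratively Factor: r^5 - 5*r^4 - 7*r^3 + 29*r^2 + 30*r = (r + 1)*(r^4 - 6*r^3 - r^2 + 30*r) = (r - 5)*(r + 1)*(r^3 - r^2 - 6*r) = r*(r - 5)*(r + 1)*(r^2 - r - 6) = r*(r - 5)*(r + 1)*(r + 2)*(r - 3)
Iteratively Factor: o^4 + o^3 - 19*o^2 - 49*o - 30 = (o + 3)*(o^3 - 2*o^2 - 13*o - 10) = (o - 5)*(o + 3)*(o^2 + 3*o + 2) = (o - 5)*(o + 2)*(o + 3)*(o + 1)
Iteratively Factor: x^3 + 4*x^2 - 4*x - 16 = (x + 4)*(x^2 - 4) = (x - 2)*(x + 4)*(x + 2)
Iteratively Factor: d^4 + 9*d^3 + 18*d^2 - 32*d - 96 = (d + 4)*(d^3 + 5*d^2 - 2*d - 24) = (d - 2)*(d + 4)*(d^2 + 7*d + 12) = (d - 2)*(d + 3)*(d + 4)*(d + 4)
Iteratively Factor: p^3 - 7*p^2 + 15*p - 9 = (p - 1)*(p^2 - 6*p + 9) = (p - 3)*(p - 1)*(p - 3)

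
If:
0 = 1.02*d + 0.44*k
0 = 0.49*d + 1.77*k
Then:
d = 0.00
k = 0.00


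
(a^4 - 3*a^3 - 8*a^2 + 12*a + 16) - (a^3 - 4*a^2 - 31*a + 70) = a^4 - 4*a^3 - 4*a^2 + 43*a - 54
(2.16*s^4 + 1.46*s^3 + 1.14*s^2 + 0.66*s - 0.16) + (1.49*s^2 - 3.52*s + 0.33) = 2.16*s^4 + 1.46*s^3 + 2.63*s^2 - 2.86*s + 0.17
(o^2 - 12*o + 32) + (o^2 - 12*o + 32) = 2*o^2 - 24*o + 64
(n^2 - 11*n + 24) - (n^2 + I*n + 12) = -11*n - I*n + 12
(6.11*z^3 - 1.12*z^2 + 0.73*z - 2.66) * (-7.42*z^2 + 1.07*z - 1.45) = -45.3362*z^5 + 14.8481*z^4 - 15.4745*z^3 + 22.1423*z^2 - 3.9047*z + 3.857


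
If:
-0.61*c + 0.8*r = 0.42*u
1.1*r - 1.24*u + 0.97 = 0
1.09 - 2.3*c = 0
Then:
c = 0.47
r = 1.45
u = 2.06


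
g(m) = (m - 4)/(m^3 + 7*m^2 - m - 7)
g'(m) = (m - 4)*(-3*m^2 - 14*m + 1)/(m^3 + 7*m^2 - m - 7)^2 + 1/(m^3 + 7*m^2 - m - 7)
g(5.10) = 0.00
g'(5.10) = 0.00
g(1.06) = -2.95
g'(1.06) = 51.99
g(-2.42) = -0.29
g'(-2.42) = -0.18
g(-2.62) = -0.26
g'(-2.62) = -0.13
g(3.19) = -0.01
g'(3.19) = 0.02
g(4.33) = 0.00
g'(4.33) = 0.00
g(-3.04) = -0.22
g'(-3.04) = -0.07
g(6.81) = 0.00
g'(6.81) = -0.00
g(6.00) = 0.00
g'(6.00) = 0.00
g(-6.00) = -0.29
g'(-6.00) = 0.22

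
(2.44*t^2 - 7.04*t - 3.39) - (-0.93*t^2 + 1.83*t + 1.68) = 3.37*t^2 - 8.87*t - 5.07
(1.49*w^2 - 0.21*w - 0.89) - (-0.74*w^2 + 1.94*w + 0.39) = 2.23*w^2 - 2.15*w - 1.28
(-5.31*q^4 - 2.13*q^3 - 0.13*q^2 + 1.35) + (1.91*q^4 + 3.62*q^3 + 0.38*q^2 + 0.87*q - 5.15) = -3.4*q^4 + 1.49*q^3 + 0.25*q^2 + 0.87*q - 3.8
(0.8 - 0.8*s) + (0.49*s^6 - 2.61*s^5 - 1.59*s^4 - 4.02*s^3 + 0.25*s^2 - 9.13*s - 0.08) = 0.49*s^6 - 2.61*s^5 - 1.59*s^4 - 4.02*s^3 + 0.25*s^2 - 9.93*s + 0.72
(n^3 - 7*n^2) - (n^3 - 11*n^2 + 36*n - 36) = 4*n^2 - 36*n + 36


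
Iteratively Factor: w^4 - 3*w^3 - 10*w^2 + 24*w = (w - 2)*(w^3 - w^2 - 12*w) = (w - 2)*(w + 3)*(w^2 - 4*w) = (w - 4)*(w - 2)*(w + 3)*(w)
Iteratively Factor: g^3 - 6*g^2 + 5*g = (g - 5)*(g^2 - g) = g*(g - 5)*(g - 1)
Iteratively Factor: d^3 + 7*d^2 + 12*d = (d + 3)*(d^2 + 4*d) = d*(d + 3)*(d + 4)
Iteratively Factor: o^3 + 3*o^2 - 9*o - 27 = (o + 3)*(o^2 - 9) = (o - 3)*(o + 3)*(o + 3)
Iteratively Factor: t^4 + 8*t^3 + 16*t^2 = (t + 4)*(t^3 + 4*t^2) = (t + 4)^2*(t^2) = t*(t + 4)^2*(t)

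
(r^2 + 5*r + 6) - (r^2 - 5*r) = 10*r + 6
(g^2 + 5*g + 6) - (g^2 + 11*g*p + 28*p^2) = -11*g*p + 5*g - 28*p^2 + 6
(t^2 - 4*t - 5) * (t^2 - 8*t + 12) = t^4 - 12*t^3 + 39*t^2 - 8*t - 60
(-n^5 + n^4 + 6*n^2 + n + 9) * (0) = 0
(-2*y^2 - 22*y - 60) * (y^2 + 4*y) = -2*y^4 - 30*y^3 - 148*y^2 - 240*y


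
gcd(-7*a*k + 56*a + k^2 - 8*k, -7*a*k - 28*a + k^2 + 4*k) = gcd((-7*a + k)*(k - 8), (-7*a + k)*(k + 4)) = 7*a - k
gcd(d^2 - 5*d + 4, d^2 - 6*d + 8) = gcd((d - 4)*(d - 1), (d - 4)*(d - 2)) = d - 4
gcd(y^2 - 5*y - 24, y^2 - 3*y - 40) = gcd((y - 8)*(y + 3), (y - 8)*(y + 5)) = y - 8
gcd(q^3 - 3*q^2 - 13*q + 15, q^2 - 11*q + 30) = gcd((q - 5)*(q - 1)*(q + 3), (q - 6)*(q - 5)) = q - 5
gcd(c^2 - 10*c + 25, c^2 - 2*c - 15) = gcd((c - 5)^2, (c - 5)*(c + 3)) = c - 5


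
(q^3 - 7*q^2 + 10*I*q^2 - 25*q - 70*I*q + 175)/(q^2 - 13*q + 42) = (q^2 + 10*I*q - 25)/(q - 6)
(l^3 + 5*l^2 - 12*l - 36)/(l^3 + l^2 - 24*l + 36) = (l + 2)/(l - 2)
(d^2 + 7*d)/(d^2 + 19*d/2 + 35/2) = 2*d/(2*d + 5)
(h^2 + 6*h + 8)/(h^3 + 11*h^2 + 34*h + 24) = (h + 2)/(h^2 + 7*h + 6)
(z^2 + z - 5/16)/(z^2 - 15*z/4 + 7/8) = (4*z + 5)/(2*(2*z - 7))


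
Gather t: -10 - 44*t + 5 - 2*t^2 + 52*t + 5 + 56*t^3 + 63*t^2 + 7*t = 56*t^3 + 61*t^2 + 15*t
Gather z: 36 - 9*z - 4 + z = 32 - 8*z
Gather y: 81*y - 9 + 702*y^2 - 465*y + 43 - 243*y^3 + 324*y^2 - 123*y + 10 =-243*y^3 + 1026*y^2 - 507*y + 44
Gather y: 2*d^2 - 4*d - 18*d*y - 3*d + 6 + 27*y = 2*d^2 - 7*d + y*(27 - 18*d) + 6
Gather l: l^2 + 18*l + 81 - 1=l^2 + 18*l + 80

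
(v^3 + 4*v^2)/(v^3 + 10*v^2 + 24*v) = v/(v + 6)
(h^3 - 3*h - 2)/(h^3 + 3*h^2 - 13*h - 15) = (h^2 - h - 2)/(h^2 + 2*h - 15)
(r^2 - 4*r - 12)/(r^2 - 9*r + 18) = (r + 2)/(r - 3)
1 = 1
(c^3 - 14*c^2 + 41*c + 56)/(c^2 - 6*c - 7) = c - 8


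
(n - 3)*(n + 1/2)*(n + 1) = n^3 - 3*n^2/2 - 4*n - 3/2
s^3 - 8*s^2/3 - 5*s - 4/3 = (s - 4)*(s + 1/3)*(s + 1)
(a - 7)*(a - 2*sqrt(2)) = a^2 - 7*a - 2*sqrt(2)*a + 14*sqrt(2)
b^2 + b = b*(b + 1)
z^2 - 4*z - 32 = (z - 8)*(z + 4)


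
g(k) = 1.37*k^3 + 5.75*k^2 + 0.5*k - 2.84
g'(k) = 4.11*k^2 + 11.5*k + 0.5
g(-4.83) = -25.48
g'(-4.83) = 40.84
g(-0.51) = -1.78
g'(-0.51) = -4.30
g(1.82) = 25.38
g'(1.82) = 35.04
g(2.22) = 41.60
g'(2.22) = 46.29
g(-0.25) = -2.63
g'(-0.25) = -2.12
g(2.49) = 55.21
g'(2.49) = 54.62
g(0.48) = -1.12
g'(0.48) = 6.97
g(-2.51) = 10.47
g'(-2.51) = -2.47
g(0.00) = -2.84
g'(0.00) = 0.50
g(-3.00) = 10.42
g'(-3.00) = 2.99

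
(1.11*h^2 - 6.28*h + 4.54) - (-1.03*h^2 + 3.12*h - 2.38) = 2.14*h^2 - 9.4*h + 6.92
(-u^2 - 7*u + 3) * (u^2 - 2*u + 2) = -u^4 - 5*u^3 + 15*u^2 - 20*u + 6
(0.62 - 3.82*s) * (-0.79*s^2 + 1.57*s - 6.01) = 3.0178*s^3 - 6.4872*s^2 + 23.9316*s - 3.7262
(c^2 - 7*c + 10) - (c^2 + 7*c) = 10 - 14*c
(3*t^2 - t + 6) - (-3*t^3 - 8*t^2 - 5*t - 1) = 3*t^3 + 11*t^2 + 4*t + 7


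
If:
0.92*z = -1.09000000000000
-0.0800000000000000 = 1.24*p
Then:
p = -0.06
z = -1.18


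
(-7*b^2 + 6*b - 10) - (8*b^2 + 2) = -15*b^2 + 6*b - 12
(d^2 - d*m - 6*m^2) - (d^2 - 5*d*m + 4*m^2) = 4*d*m - 10*m^2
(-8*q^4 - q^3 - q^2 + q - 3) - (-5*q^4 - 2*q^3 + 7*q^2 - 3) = -3*q^4 + q^3 - 8*q^2 + q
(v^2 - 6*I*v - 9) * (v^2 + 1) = v^4 - 6*I*v^3 - 8*v^2 - 6*I*v - 9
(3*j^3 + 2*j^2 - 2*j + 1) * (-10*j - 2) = -30*j^4 - 26*j^3 + 16*j^2 - 6*j - 2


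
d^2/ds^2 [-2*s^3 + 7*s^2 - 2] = 14 - 12*s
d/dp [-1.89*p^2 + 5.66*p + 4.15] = 5.66 - 3.78*p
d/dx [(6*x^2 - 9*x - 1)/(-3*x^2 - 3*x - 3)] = (-15*x^2 - 14*x + 8)/(3*(x^4 + 2*x^3 + 3*x^2 + 2*x + 1))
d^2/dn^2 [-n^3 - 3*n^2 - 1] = -6*n - 6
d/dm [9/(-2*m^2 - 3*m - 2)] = 9*(4*m + 3)/(2*m^2 + 3*m + 2)^2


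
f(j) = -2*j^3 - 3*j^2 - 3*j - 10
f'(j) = -6*j^2 - 6*j - 3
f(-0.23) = -9.44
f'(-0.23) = -1.94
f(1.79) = -36.45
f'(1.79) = -32.96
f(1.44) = -26.51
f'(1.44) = -24.08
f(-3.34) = 41.07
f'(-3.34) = -49.89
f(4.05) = -204.22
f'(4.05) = -125.72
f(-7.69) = 745.17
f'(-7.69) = -311.68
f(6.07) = -586.04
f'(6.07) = -260.49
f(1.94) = -41.71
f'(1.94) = -37.22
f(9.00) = -1738.00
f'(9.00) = -543.00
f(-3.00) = 26.00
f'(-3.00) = -39.00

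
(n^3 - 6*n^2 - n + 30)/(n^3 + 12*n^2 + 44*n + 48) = (n^2 - 8*n + 15)/(n^2 + 10*n + 24)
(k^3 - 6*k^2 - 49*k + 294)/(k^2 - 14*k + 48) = (k^2 - 49)/(k - 8)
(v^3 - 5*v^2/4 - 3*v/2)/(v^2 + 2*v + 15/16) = 4*v*(v - 2)/(4*v + 5)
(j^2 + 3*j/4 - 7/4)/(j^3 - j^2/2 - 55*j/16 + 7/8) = 4*(j - 1)/(4*j^2 - 9*j + 2)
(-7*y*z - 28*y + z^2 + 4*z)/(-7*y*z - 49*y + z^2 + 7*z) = (z + 4)/(z + 7)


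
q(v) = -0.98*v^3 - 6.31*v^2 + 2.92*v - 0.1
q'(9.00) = -348.80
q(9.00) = -1199.35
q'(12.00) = -571.88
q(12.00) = -2567.14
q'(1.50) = -22.62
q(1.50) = -13.22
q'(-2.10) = 16.46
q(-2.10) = -24.98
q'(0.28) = -0.84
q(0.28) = 0.20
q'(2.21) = -39.33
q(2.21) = -35.04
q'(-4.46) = 0.72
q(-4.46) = -51.70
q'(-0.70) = 10.31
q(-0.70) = -4.90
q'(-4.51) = 0.04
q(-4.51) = -51.72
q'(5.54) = -157.23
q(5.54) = -344.22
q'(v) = -2.94*v^2 - 12.62*v + 2.92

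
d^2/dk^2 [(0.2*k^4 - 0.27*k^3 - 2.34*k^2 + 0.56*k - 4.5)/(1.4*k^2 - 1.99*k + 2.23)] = (0.784000000000001*k^6 - 3.3432*k^5 + 8.49852000000001*k^4 - 25.496494*k^3 + 10.036914*k^2 + 56.675982*k - 25.845848)/(2.744*k^6 - 11.7012*k^5 + 29.74482*k^4 - 45.157279*k^3 + 47.379249*k^2 - 29.688213*k + 11.089567)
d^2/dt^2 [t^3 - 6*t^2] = 6*t - 12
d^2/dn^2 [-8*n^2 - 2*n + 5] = -16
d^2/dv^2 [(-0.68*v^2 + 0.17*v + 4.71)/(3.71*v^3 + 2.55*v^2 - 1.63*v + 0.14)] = (-18.719176*v^6 + 14.039382*v^5 + 762.923658*v^4 + 716.50206*v^3 + 13.2609360000001*v^2 - 132.505074*v + 21.71599)/(51.064811*v^9 + 105.295365*v^8 + 5.06637600000002*v^7 - 70.161393*v^6 + 5.720892*v^5 + 17.976603*v^4 - 7.604059*v^3 + 1.265838*v^2 - 0.095844*v + 0.002744)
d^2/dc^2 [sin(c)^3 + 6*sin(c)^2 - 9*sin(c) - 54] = -9*sin(c)^3 - 24*sin(c)^2 + 15*sin(c) + 12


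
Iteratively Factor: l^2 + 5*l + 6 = (l + 3)*(l + 2)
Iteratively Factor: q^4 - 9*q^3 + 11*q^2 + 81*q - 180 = (q + 3)*(q^3 - 12*q^2 + 47*q - 60) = (q - 4)*(q + 3)*(q^2 - 8*q + 15) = (q - 5)*(q - 4)*(q + 3)*(q - 3)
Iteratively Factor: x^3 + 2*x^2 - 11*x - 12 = (x + 1)*(x^2 + x - 12) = (x + 1)*(x + 4)*(x - 3)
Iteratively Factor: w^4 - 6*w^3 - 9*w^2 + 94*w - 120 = (w - 2)*(w^3 - 4*w^2 - 17*w + 60) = (w - 3)*(w - 2)*(w^2 - w - 20) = (w - 5)*(w - 3)*(w - 2)*(w + 4)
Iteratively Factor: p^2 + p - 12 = (p - 3)*(p + 4)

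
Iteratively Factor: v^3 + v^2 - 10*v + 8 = (v - 1)*(v^2 + 2*v - 8) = (v - 2)*(v - 1)*(v + 4)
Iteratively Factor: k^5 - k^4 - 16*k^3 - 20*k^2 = (k)*(k^4 - k^3 - 16*k^2 - 20*k) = k*(k + 2)*(k^3 - 3*k^2 - 10*k) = k*(k - 5)*(k + 2)*(k^2 + 2*k) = k*(k - 5)*(k + 2)^2*(k)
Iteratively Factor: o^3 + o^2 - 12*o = (o - 3)*(o^2 + 4*o) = (o - 3)*(o + 4)*(o)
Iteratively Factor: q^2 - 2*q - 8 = (q - 4)*(q + 2)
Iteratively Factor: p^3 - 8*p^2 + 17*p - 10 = (p - 1)*(p^2 - 7*p + 10) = (p - 2)*(p - 1)*(p - 5)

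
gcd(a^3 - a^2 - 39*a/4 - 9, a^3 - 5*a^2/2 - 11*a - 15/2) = a + 3/2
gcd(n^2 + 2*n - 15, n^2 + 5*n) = n + 5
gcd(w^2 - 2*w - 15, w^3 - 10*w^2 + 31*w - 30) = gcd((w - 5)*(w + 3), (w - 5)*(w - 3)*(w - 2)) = w - 5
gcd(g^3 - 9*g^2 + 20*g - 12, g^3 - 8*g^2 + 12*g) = g^2 - 8*g + 12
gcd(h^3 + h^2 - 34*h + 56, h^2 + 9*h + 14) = h + 7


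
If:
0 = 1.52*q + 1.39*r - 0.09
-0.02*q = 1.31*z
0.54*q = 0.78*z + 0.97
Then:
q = 1.76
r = -1.86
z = -0.03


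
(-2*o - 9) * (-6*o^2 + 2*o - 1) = 12*o^3 + 50*o^2 - 16*o + 9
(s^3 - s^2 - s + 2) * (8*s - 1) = 8*s^4 - 9*s^3 - 7*s^2 + 17*s - 2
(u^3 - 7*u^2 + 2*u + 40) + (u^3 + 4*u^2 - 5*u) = 2*u^3 - 3*u^2 - 3*u + 40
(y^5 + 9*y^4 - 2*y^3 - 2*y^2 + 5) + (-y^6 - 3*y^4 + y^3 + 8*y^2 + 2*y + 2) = -y^6 + y^5 + 6*y^4 - y^3 + 6*y^2 + 2*y + 7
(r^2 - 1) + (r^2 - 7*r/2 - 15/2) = 2*r^2 - 7*r/2 - 17/2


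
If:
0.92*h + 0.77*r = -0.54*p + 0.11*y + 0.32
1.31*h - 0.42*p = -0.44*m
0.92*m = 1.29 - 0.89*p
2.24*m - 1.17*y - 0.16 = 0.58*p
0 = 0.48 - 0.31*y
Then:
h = -0.20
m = 0.99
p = 0.43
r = 0.57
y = 1.55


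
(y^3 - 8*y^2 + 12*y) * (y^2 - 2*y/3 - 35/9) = y^5 - 26*y^4/3 + 121*y^3/9 + 208*y^2/9 - 140*y/3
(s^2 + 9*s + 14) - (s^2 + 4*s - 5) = 5*s + 19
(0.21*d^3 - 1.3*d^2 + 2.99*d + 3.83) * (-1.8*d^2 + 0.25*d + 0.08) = -0.378*d^5 + 2.3925*d^4 - 5.6902*d^3 - 6.2505*d^2 + 1.1967*d + 0.3064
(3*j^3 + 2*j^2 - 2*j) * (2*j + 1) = 6*j^4 + 7*j^3 - 2*j^2 - 2*j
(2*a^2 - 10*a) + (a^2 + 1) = 3*a^2 - 10*a + 1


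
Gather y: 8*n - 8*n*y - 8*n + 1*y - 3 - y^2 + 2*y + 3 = -y^2 + y*(3 - 8*n)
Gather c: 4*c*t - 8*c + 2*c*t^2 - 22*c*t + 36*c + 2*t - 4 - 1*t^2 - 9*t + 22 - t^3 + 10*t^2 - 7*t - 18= c*(2*t^2 - 18*t + 28) - t^3 + 9*t^2 - 14*t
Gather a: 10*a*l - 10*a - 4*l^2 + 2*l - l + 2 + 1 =a*(10*l - 10) - 4*l^2 + l + 3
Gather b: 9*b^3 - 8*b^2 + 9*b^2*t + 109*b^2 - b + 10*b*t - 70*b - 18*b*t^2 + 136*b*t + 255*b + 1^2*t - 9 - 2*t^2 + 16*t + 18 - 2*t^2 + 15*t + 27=9*b^3 + b^2*(9*t + 101) + b*(-18*t^2 + 146*t + 184) - 4*t^2 + 32*t + 36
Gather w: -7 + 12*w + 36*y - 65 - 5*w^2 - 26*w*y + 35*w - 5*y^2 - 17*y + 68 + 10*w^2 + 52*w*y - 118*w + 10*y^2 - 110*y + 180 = 5*w^2 + w*(26*y - 71) + 5*y^2 - 91*y + 176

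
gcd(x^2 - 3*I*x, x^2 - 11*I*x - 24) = x - 3*I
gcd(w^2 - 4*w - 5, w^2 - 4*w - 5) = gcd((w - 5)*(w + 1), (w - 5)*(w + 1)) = w^2 - 4*w - 5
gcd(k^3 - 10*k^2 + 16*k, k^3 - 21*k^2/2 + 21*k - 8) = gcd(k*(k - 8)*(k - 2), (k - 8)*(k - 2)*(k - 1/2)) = k^2 - 10*k + 16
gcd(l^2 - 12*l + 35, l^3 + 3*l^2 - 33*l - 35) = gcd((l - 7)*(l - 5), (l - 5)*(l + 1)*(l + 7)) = l - 5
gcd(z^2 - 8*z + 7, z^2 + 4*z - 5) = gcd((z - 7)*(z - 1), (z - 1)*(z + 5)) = z - 1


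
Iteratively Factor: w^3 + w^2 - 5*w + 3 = (w - 1)*(w^2 + 2*w - 3) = (w - 1)*(w + 3)*(w - 1)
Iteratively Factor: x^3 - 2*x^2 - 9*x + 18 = (x + 3)*(x^2 - 5*x + 6) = (x - 2)*(x + 3)*(x - 3)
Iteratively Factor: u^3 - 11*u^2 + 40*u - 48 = (u - 4)*(u^2 - 7*u + 12) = (u - 4)^2*(u - 3)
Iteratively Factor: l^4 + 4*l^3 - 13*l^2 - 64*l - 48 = (l + 3)*(l^3 + l^2 - 16*l - 16) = (l + 1)*(l + 3)*(l^2 - 16) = (l + 1)*(l + 3)*(l + 4)*(l - 4)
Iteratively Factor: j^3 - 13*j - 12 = (j + 3)*(j^2 - 3*j - 4) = (j - 4)*(j + 3)*(j + 1)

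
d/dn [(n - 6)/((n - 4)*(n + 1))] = (-n^2 + 12*n - 22)/(n^4 - 6*n^3 + n^2 + 24*n + 16)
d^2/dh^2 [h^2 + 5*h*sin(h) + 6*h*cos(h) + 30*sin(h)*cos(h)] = -5*h*sin(h) - 6*h*cos(h) - 12*sin(h) - 60*sin(2*h) + 10*cos(h) + 2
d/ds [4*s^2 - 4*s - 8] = 8*s - 4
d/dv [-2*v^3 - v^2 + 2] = 2*v*(-3*v - 1)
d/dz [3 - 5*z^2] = -10*z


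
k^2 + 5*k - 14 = (k - 2)*(k + 7)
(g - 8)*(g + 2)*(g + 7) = g^3 + g^2 - 58*g - 112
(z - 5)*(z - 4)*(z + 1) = z^3 - 8*z^2 + 11*z + 20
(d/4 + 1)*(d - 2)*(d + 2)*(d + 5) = d^4/4 + 9*d^3/4 + 4*d^2 - 9*d - 20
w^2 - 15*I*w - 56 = (w - 8*I)*(w - 7*I)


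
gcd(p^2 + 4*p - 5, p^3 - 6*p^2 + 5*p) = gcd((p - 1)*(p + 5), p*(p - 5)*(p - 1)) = p - 1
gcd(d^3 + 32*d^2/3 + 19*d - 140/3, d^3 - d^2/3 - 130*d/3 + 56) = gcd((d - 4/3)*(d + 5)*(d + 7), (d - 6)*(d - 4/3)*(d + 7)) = d^2 + 17*d/3 - 28/3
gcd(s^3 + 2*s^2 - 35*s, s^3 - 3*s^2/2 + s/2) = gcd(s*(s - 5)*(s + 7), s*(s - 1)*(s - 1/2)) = s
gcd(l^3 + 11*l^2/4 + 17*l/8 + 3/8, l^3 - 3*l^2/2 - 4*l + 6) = 1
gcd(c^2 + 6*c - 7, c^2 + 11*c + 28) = c + 7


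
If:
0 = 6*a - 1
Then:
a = 1/6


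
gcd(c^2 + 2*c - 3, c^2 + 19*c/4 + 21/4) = c + 3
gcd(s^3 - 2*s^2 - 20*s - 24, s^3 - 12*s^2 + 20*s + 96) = s^2 - 4*s - 12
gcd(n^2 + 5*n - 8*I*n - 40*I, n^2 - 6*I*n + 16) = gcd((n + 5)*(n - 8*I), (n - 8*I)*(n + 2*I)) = n - 8*I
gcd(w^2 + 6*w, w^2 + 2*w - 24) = w + 6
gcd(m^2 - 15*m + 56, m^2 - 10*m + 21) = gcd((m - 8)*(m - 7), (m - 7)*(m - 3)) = m - 7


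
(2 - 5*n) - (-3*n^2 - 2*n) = 3*n^2 - 3*n + 2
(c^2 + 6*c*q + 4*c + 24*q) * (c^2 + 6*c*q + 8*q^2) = c^4 + 12*c^3*q + 4*c^3 + 44*c^2*q^2 + 48*c^2*q + 48*c*q^3 + 176*c*q^2 + 192*q^3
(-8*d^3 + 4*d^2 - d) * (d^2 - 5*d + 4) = -8*d^5 + 44*d^4 - 53*d^3 + 21*d^2 - 4*d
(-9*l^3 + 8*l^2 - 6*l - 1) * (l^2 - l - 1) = -9*l^5 + 17*l^4 - 5*l^3 - 3*l^2 + 7*l + 1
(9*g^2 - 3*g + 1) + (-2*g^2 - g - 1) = 7*g^2 - 4*g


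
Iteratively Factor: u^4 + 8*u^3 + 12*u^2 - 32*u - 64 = (u - 2)*(u^3 + 10*u^2 + 32*u + 32) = (u - 2)*(u + 2)*(u^2 + 8*u + 16) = (u - 2)*(u + 2)*(u + 4)*(u + 4)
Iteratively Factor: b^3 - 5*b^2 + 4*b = (b - 1)*(b^2 - 4*b) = b*(b - 1)*(b - 4)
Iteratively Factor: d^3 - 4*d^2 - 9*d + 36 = (d - 3)*(d^2 - d - 12) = (d - 4)*(d - 3)*(d + 3)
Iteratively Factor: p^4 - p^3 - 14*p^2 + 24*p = (p - 3)*(p^3 + 2*p^2 - 8*p) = (p - 3)*(p + 4)*(p^2 - 2*p) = (p - 3)*(p - 2)*(p + 4)*(p)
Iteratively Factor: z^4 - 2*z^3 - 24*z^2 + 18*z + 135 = (z + 3)*(z^3 - 5*z^2 - 9*z + 45) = (z - 3)*(z + 3)*(z^2 - 2*z - 15) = (z - 3)*(z + 3)^2*(z - 5)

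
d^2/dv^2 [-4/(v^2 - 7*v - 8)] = 8*(-v^2 + 7*v + (2*v - 7)^2 + 8)/(-v^2 + 7*v + 8)^3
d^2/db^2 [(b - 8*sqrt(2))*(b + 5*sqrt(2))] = 2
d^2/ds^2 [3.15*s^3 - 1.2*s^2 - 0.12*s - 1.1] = 18.9*s - 2.4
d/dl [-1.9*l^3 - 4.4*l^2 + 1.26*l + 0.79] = -5.7*l^2 - 8.8*l + 1.26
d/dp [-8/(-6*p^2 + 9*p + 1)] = 24*(3 - 4*p)/(-6*p^2 + 9*p + 1)^2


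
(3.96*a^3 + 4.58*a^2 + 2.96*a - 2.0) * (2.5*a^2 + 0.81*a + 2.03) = 9.9*a^5 + 14.6576*a^4 + 19.1486*a^3 + 6.695*a^2 + 4.3888*a - 4.06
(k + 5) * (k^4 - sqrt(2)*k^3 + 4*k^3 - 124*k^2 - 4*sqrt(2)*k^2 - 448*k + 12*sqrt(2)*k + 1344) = k^5 - sqrt(2)*k^4 + 9*k^4 - 104*k^3 - 9*sqrt(2)*k^3 - 1068*k^2 - 8*sqrt(2)*k^2 - 896*k + 60*sqrt(2)*k + 6720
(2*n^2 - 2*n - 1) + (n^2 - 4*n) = 3*n^2 - 6*n - 1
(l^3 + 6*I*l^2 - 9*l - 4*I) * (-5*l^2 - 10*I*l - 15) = -5*l^5 - 40*I*l^4 + 90*l^3 + 20*I*l^2 + 95*l + 60*I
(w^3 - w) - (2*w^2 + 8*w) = w^3 - 2*w^2 - 9*w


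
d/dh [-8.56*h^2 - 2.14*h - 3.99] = -17.12*h - 2.14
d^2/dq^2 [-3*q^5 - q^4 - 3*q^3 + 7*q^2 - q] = -60*q^3 - 12*q^2 - 18*q + 14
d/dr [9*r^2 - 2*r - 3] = 18*r - 2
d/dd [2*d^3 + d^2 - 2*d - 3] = 6*d^2 + 2*d - 2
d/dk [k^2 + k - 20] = 2*k + 1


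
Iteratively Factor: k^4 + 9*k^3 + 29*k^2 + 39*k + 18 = (k + 2)*(k^3 + 7*k^2 + 15*k + 9) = (k + 2)*(k + 3)*(k^2 + 4*k + 3) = (k + 1)*(k + 2)*(k + 3)*(k + 3)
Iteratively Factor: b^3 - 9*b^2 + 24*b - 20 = (b - 5)*(b^2 - 4*b + 4) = (b - 5)*(b - 2)*(b - 2)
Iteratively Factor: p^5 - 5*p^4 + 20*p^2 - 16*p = (p - 4)*(p^4 - p^3 - 4*p^2 + 4*p) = (p - 4)*(p - 1)*(p^3 - 4*p) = (p - 4)*(p - 1)*(p + 2)*(p^2 - 2*p) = (p - 4)*(p - 2)*(p - 1)*(p + 2)*(p)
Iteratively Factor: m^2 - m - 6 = (m - 3)*(m + 2)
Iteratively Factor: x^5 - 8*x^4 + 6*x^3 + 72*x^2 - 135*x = (x + 3)*(x^4 - 11*x^3 + 39*x^2 - 45*x) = (x - 3)*(x + 3)*(x^3 - 8*x^2 + 15*x) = (x - 3)^2*(x + 3)*(x^2 - 5*x) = (x - 5)*(x - 3)^2*(x + 3)*(x)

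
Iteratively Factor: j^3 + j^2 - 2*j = (j + 2)*(j^2 - j) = j*(j + 2)*(j - 1)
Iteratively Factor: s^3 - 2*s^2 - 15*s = (s + 3)*(s^2 - 5*s) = s*(s + 3)*(s - 5)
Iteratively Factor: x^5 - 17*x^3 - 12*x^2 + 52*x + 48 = (x + 3)*(x^4 - 3*x^3 - 8*x^2 + 12*x + 16) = (x + 1)*(x + 3)*(x^3 - 4*x^2 - 4*x + 16) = (x + 1)*(x + 2)*(x + 3)*(x^2 - 6*x + 8) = (x - 2)*(x + 1)*(x + 2)*(x + 3)*(x - 4)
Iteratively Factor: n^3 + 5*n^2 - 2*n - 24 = (n + 3)*(n^2 + 2*n - 8) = (n + 3)*(n + 4)*(n - 2)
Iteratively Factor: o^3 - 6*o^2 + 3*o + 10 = (o - 5)*(o^2 - o - 2) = (o - 5)*(o + 1)*(o - 2)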